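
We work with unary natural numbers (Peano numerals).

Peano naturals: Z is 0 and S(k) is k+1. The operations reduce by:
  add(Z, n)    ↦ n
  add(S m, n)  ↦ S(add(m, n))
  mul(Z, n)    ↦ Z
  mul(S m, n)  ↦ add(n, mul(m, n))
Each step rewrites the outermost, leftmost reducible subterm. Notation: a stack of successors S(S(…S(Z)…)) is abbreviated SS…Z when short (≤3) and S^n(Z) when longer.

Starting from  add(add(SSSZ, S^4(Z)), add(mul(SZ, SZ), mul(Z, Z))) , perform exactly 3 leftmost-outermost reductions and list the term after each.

Answer: after 3 steps: S(add(S(add(SZ, S^4(Z))), add(mul(SZ, SZ), mul(Z, Z))))

Reduction:
  start: add(add(SSSZ, S^4(Z)), add(mul(SZ, SZ), mul(Z, Z)))
  →1  add(S(add(SSZ, S^4(Z))), add(mul(SZ, SZ), mul(Z, Z)))
  →2  S(add(add(SSZ, S^4(Z)), add(mul(SZ, SZ), mul(Z, Z))))
  →3  S(add(S(add(SZ, S^4(Z))), add(mul(SZ, SZ), mul(Z, Z))))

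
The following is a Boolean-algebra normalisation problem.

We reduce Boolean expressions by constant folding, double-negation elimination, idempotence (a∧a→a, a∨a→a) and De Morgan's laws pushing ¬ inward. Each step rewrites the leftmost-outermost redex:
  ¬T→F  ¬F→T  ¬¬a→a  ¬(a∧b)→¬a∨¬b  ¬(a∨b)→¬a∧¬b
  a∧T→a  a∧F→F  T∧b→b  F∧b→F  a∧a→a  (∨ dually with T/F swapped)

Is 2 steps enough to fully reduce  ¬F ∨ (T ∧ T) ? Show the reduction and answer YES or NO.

Answer: YES — reaches normal form T in 2 ≤ 2 steps

Working:
  start: ¬F ∨ (T ∧ T)
  step 1: T ∨ (T ∧ T)
  step 2: T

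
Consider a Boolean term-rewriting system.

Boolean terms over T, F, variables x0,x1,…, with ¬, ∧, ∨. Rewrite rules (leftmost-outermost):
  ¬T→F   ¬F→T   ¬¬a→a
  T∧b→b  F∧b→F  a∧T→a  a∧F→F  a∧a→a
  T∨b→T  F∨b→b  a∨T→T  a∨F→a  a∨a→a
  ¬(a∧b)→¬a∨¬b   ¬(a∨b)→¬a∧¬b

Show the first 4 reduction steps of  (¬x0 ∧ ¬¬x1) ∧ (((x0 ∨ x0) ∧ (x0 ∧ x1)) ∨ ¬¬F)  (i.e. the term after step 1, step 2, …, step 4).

Answer: after 4 steps: (¬x0 ∧ x1) ∧ (x0 ∧ (x0 ∧ x1))

Working:
  start: (¬x0 ∧ ¬¬x1) ∧ (((x0 ∨ x0) ∧ (x0 ∧ x1)) ∨ ¬¬F)
  →1  (¬x0 ∧ x1) ∧ (((x0 ∨ x0) ∧ (x0 ∧ x1)) ∨ ¬¬F)
  →2  (¬x0 ∧ x1) ∧ ((x0 ∧ (x0 ∧ x1)) ∨ ¬¬F)
  →3  (¬x0 ∧ x1) ∧ ((x0 ∧ (x0 ∧ x1)) ∨ F)
  →4  (¬x0 ∧ x1) ∧ (x0 ∧ (x0 ∧ x1))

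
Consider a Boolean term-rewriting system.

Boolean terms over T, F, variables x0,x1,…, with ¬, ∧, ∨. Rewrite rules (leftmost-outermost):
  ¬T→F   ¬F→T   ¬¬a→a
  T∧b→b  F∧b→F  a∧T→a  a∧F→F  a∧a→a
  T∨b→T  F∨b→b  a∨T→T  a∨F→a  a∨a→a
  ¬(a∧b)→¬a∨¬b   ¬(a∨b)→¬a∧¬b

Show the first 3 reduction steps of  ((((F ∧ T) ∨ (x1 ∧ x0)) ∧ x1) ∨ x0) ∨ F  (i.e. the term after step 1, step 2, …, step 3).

Answer: after 3 steps: ((x1 ∧ x0) ∧ x1) ∨ x0

Reduction:
  start: ((((F ∧ T) ∨ (x1 ∧ x0)) ∧ x1) ∨ x0) ∨ F
  [1] (((F ∧ T) ∨ (x1 ∧ x0)) ∧ x1) ∨ x0
  [2] ((F ∨ (x1 ∧ x0)) ∧ x1) ∨ x0
  [3] ((x1 ∧ x0) ∧ x1) ∨ x0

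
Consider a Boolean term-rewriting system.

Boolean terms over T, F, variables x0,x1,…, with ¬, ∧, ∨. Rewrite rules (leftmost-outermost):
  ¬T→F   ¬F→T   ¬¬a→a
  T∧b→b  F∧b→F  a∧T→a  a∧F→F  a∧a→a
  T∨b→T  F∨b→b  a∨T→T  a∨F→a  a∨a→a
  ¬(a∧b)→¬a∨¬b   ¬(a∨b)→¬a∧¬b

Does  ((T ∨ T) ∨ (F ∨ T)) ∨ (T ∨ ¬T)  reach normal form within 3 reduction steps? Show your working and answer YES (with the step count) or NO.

  start: ((T ∨ T) ∨ (F ∨ T)) ∨ (T ∨ ¬T)
  step 1: (T ∨ (F ∨ T)) ∨ (T ∨ ¬T)
  step 2: T ∨ (T ∨ ¬T)
  step 3: T

Answer: YES — reaches normal form T in 3 ≤ 3 steps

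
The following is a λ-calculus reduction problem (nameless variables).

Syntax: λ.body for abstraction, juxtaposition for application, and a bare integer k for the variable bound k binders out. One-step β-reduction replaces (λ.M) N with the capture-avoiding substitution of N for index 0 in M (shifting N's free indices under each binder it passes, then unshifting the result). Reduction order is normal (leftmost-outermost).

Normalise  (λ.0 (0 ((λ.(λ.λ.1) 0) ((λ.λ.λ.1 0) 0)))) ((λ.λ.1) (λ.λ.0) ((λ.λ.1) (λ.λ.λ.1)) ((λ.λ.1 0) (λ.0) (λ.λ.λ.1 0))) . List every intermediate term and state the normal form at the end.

Answer: normal form = λ.λ.λ.1 0  (in 12 steps)

Working:
  start: (λ.0 (0 ((λ.(λ.λ.1) 0) ((λ.λ.λ.1 0) 0)))) ((λ.λ.1) (λ.λ.0) ((λ.λ.1) (λ.λ.λ.1)) ((λ.λ.1 0) (λ.0) (λ.λ.λ.1 0)))
  →1  (λ.λ.1) (λ.λ.0) ((λ.λ.1) (λ.λ.λ.1)) ((λ.λ.1 0) (λ.0) (λ.λ.λ.1 0)) ((λ.λ.1) (λ.λ.0) ((λ.λ.1) (λ.λ.λ.1)) ((λ.λ.1 0) (λ.0) (λ.λ.λ.1 0)) ((λ.(λ.λ.1) 0) ((λ.λ.λ.1 0) ((λ.λ.1) (λ.λ.0) ((λ.λ.1) (λ.λ.λ.1)) ((λ.λ.1 0) (λ.0) (λ.λ.λ.1 0))))))
  →2  (λ.λ.λ.0) ((λ.λ.1) (λ.λ.λ.1)) ((λ.λ.1 0) (λ.0) (λ.λ.λ.1 0)) ((λ.λ.1) (λ.λ.0) ((λ.λ.1) (λ.λ.λ.1)) ((λ.λ.1 0) (λ.0) (λ.λ.λ.1 0)) ((λ.(λ.λ.1) 0) ((λ.λ.λ.1 0) ((λ.λ.1) (λ.λ.0) ((λ.λ.1) (λ.λ.λ.1)) ((λ.λ.1 0) (λ.0) (λ.λ.λ.1 0))))))
  →3  (λ.λ.0) ((λ.λ.1 0) (λ.0) (λ.λ.λ.1 0)) ((λ.λ.1) (λ.λ.0) ((λ.λ.1) (λ.λ.λ.1)) ((λ.λ.1 0) (λ.0) (λ.λ.λ.1 0)) ((λ.(λ.λ.1) 0) ((λ.λ.λ.1 0) ((λ.λ.1) (λ.λ.0) ((λ.λ.1) (λ.λ.λ.1)) ((λ.λ.1 0) (λ.0) (λ.λ.λ.1 0))))))
  →4  (λ.0) ((λ.λ.1) (λ.λ.0) ((λ.λ.1) (λ.λ.λ.1)) ((λ.λ.1 0) (λ.0) (λ.λ.λ.1 0)) ((λ.(λ.λ.1) 0) ((λ.λ.λ.1 0) ((λ.λ.1) (λ.λ.0) ((λ.λ.1) (λ.λ.λ.1)) ((λ.λ.1 0) (λ.0) (λ.λ.λ.1 0))))))
  →5  (λ.λ.1) (λ.λ.0) ((λ.λ.1) (λ.λ.λ.1)) ((λ.λ.1 0) (λ.0) (λ.λ.λ.1 0)) ((λ.(λ.λ.1) 0) ((λ.λ.λ.1 0) ((λ.λ.1) (λ.λ.0) ((λ.λ.1) (λ.λ.λ.1)) ((λ.λ.1 0) (λ.0) (λ.λ.λ.1 0)))))
  →6  (λ.λ.λ.0) ((λ.λ.1) (λ.λ.λ.1)) ((λ.λ.1 0) (λ.0) (λ.λ.λ.1 0)) ((λ.(λ.λ.1) 0) ((λ.λ.λ.1 0) ((λ.λ.1) (λ.λ.0) ((λ.λ.1) (λ.λ.λ.1)) ((λ.λ.1 0) (λ.0) (λ.λ.λ.1 0)))))
  →7  (λ.λ.0) ((λ.λ.1 0) (λ.0) (λ.λ.λ.1 0)) ((λ.(λ.λ.1) 0) ((λ.λ.λ.1 0) ((λ.λ.1) (λ.λ.0) ((λ.λ.1) (λ.λ.λ.1)) ((λ.λ.1 0) (λ.0) (λ.λ.λ.1 0)))))
  →8  (λ.0) ((λ.(λ.λ.1) 0) ((λ.λ.λ.1 0) ((λ.λ.1) (λ.λ.0) ((λ.λ.1) (λ.λ.λ.1)) ((λ.λ.1 0) (λ.0) (λ.λ.λ.1 0)))))
  →9  (λ.(λ.λ.1) 0) ((λ.λ.λ.1 0) ((λ.λ.1) (λ.λ.0) ((λ.λ.1) (λ.λ.λ.1)) ((λ.λ.1 0) (λ.0) (λ.λ.λ.1 0))))
  →10  (λ.λ.1) ((λ.λ.λ.1 0) ((λ.λ.1) (λ.λ.0) ((λ.λ.1) (λ.λ.λ.1)) ((λ.λ.1 0) (λ.0) (λ.λ.λ.1 0))))
  →11  λ.(λ.λ.λ.1 0) ((λ.λ.1) (λ.λ.0) ((λ.λ.1) (λ.λ.λ.1)) ((λ.λ.1 0) (λ.0) (λ.λ.λ.1 0)))
  →12  λ.λ.λ.1 0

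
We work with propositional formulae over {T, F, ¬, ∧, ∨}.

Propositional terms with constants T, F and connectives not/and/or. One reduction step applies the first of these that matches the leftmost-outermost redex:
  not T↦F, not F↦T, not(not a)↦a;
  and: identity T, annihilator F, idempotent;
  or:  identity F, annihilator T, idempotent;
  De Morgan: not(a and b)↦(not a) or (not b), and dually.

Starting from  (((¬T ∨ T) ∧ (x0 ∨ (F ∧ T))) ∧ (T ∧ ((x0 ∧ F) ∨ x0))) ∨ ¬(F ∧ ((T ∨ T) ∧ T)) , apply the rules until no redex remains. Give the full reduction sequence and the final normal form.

  start: (((¬T ∨ T) ∧ (x0 ∨ (F ∧ T))) ∧ (T ∧ ((x0 ∧ F) ∨ x0))) ∨ ¬(F ∧ ((T ∨ T) ∧ T))
  step 1: ((T ∧ (x0 ∨ (F ∧ T))) ∧ (T ∧ ((x0 ∧ F) ∨ x0))) ∨ ¬(F ∧ ((T ∨ T) ∧ T))
  step 2: ((x0 ∨ (F ∧ T)) ∧ (T ∧ ((x0 ∧ F) ∨ x0))) ∨ ¬(F ∧ ((T ∨ T) ∧ T))
  step 3: ((x0 ∨ F) ∧ (T ∧ ((x0 ∧ F) ∨ x0))) ∨ ¬(F ∧ ((T ∨ T) ∧ T))
  step 4: (x0 ∧ (T ∧ ((x0 ∧ F) ∨ x0))) ∨ ¬(F ∧ ((T ∨ T) ∧ T))
  step 5: (x0 ∧ ((x0 ∧ F) ∨ x0)) ∨ ¬(F ∧ ((T ∨ T) ∧ T))
  step 6: (x0 ∧ (F ∨ x0)) ∨ ¬(F ∧ ((T ∨ T) ∧ T))
  step 7: (x0 ∧ x0) ∨ ¬(F ∧ ((T ∨ T) ∧ T))
  step 8: x0 ∨ ¬(F ∧ ((T ∨ T) ∧ T))
  step 9: x0 ∨ (¬F ∨ ¬((T ∨ T) ∧ T))
  step 10: x0 ∨ (T ∨ ¬((T ∨ T) ∧ T))
  step 11: x0 ∨ T
  step 12: T

Answer: normal form = T  (in 12 steps)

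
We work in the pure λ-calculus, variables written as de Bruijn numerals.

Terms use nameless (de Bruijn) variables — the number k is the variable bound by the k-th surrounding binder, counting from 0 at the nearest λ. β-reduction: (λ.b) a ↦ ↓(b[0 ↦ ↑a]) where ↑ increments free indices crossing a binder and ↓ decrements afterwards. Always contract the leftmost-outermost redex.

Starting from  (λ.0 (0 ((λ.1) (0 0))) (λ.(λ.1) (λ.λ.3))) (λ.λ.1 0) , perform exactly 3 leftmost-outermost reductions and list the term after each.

Answer: after 3 steps: (λ.λ.1 0) ((λ.λ.λ.1 0) ((λ.λ.1 0) (λ.λ.1 0))) (λ.(λ.1) (λ.λ.λ.λ.1 0))

Working:
  start: (λ.0 (0 ((λ.1) (0 0))) (λ.(λ.1) (λ.λ.3))) (λ.λ.1 0)
  [1] (λ.λ.1 0) ((λ.λ.1 0) ((λ.λ.λ.1 0) ((λ.λ.1 0) (λ.λ.1 0)))) (λ.(λ.1) (λ.λ.λ.λ.1 0))
  [2] (λ.(λ.λ.1 0) ((λ.λ.λ.1 0) ((λ.λ.1 0) (λ.λ.1 0))) 0) (λ.(λ.1) (λ.λ.λ.λ.1 0))
  [3] (λ.λ.1 0) ((λ.λ.λ.1 0) ((λ.λ.1 0) (λ.λ.1 0))) (λ.(λ.1) (λ.λ.λ.λ.1 0))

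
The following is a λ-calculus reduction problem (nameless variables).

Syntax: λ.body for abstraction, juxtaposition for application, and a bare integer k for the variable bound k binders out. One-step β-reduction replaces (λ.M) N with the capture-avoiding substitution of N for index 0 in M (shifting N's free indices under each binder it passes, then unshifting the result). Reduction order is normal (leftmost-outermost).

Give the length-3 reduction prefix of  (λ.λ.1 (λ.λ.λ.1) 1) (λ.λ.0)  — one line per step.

Answer: after 3 steps: λ.λ.λ.0

Reduction:
  start: (λ.λ.1 (λ.λ.λ.1) 1) (λ.λ.0)
  step 1: λ.(λ.λ.0) (λ.λ.λ.1) (λ.λ.0)
  step 2: λ.(λ.0) (λ.λ.0)
  step 3: λ.λ.λ.0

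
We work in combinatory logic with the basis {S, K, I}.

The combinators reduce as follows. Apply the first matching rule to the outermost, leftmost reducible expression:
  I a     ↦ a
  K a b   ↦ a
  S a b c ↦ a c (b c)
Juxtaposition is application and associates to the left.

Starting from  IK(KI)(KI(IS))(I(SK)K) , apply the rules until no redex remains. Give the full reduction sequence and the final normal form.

Answer: normal form = I  (in 3 steps)

Reduction:
  start: IK(KI)(KI(IS))(I(SK)K)
  step 1: K(KI)(KI(IS))(I(SK)K)
  step 2: KI(I(SK)K)
  step 3: I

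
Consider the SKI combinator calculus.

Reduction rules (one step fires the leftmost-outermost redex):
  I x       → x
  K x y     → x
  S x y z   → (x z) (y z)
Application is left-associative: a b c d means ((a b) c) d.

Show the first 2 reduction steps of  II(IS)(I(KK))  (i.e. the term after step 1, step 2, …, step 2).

Answer: after 2 steps: IS(I(KK))

Working:
  start: II(IS)(I(KK))
  [1] I(IS)(I(KK))
  [2] IS(I(KK))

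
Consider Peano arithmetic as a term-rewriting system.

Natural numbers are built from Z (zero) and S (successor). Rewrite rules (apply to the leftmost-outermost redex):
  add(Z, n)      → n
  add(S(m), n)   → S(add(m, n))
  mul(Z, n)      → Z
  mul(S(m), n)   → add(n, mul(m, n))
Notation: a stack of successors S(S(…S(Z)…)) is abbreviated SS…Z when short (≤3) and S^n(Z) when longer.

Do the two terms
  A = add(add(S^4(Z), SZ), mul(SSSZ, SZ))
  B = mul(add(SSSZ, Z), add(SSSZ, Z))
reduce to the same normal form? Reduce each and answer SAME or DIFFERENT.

Term A:
  start: add(add(S^4(Z), SZ), mul(SSSZ, SZ))
  [1] add(S(add(SSSZ, SZ)), mul(SSSZ, SZ))
  [2] S(add(add(SSSZ, SZ), mul(SSSZ, SZ)))
  [3] S(add(S(add(SSZ, SZ)), mul(SSSZ, SZ)))
  [4] S(S(add(add(SSZ, SZ), mul(SSSZ, SZ))))
  [5] S(S(add(S(add(SZ, SZ)), mul(SSSZ, SZ))))
  [6] S(S(S(add(add(SZ, SZ), mul(SSSZ, SZ)))))
  [7] S(S(S(add(S(add(Z, SZ)), mul(SSSZ, SZ)))))
  [8] S(S(S(S(add(add(Z, SZ), mul(SSSZ, SZ))))))
  [9] S(S(S(S(add(SZ, mul(SSSZ, SZ))))))
  [10] S(S(S(S(S(add(Z, mul(SSSZ, SZ)))))))
  [11] S(S(S(S(S(mul(SSSZ, SZ))))))
  [12] S(S(S(S(S(add(SZ, mul(SSZ, SZ)))))))
  [13] S(S(S(S(S(S(add(Z, mul(SSZ, SZ))))))))
  [14] S(S(S(S(S(S(mul(SSZ, SZ)))))))
  [15] S(S(S(S(S(S(add(SZ, mul(SZ, SZ))))))))
  [16] S(S(S(S(S(S(S(add(Z, mul(SZ, SZ)))))))))
  [17] S(S(S(S(S(S(S(mul(SZ, SZ))))))))
  [18] S(S(S(S(S(S(S(add(SZ, mul(Z, SZ)))))))))
  [19] S(S(S(S(S(S(S(S(add(Z, mul(Z, SZ))))))))))
  [20] S(S(S(S(S(S(S(S(mul(Z, SZ)))))))))
  [21] S^8(Z)

Term B:
  start: mul(add(SSSZ, Z), add(SSSZ, Z))
  [1] mul(S(add(SSZ, Z)), add(SSSZ, Z))
  [2] add(add(SSSZ, Z), mul(add(SSZ, Z), add(SSSZ, Z)))
  [3] add(S(add(SSZ, Z)), mul(add(SSZ, Z), add(SSSZ, Z)))
  [4] S(add(add(SSZ, Z), mul(add(SSZ, Z), add(SSSZ, Z))))
  [5] S(add(S(add(SZ, Z)), mul(add(SSZ, Z), add(SSSZ, Z))))
  [6] S(S(add(add(SZ, Z), mul(add(SSZ, Z), add(SSSZ, Z)))))
  [7] S(S(add(S(add(Z, Z)), mul(add(SSZ, Z), add(SSSZ, Z)))))
  [8] S(S(S(add(add(Z, Z), mul(add(SSZ, Z), add(SSSZ, Z))))))
  [9] S(S(S(add(Z, mul(add(SSZ, Z), add(SSSZ, Z))))))
  [10] S(S(S(mul(add(SSZ, Z), add(SSSZ, Z)))))
  [11] S(S(S(mul(S(add(SZ, Z)), add(SSSZ, Z)))))
  [12] S(S(S(add(add(SSSZ, Z), mul(add(SZ, Z), add(SSSZ, Z))))))
  [13] S(S(S(add(S(add(SSZ, Z)), mul(add(SZ, Z), add(SSSZ, Z))))))
  [14] S(S(S(S(add(add(SSZ, Z), mul(add(SZ, Z), add(SSSZ, Z)))))))
  [15] S(S(S(S(add(S(add(SZ, Z)), mul(add(SZ, Z), add(SSSZ, Z)))))))
  [16] S(S(S(S(S(add(add(SZ, Z), mul(add(SZ, Z), add(SSSZ, Z))))))))
  [17] S(S(S(S(S(add(S(add(Z, Z)), mul(add(SZ, Z), add(SSSZ, Z))))))))
  [18] S(S(S(S(S(S(add(add(Z, Z), mul(add(SZ, Z), add(SSSZ, Z)))))))))
  [19] S(S(S(S(S(S(add(Z, mul(add(SZ, Z), add(SSSZ, Z)))))))))
  [20] S(S(S(S(S(S(mul(add(SZ, Z), add(SSSZ, Z))))))))
  [21] S(S(S(S(S(S(mul(S(add(Z, Z)), add(SSSZ, Z))))))))
  [22] S(S(S(S(S(S(add(add(SSSZ, Z), mul(add(Z, Z), add(SSSZ, Z)))))))))
  [23] S(S(S(S(S(S(add(S(add(SSZ, Z)), mul(add(Z, Z), add(SSSZ, Z)))))))))
  [24] S(S(S(S(S(S(S(add(add(SSZ, Z), mul(add(Z, Z), add(SSSZ, Z))))))))))
  [25] S(S(S(S(S(S(S(add(S(add(SZ, Z)), mul(add(Z, Z), add(SSSZ, Z))))))))))
  [26] S(S(S(S(S(S(S(S(add(add(SZ, Z), mul(add(Z, Z), add(SSSZ, Z)))))))))))
  [27] S(S(S(S(S(S(S(S(add(S(add(Z, Z)), mul(add(Z, Z), add(SSSZ, Z)))))))))))
  [28] S(S(S(S(S(S(S(S(S(add(add(Z, Z), mul(add(Z, Z), add(SSSZ, Z))))))))))))
  [29] S(S(S(S(S(S(S(S(S(add(Z, mul(add(Z, Z), add(SSSZ, Z))))))))))))
  [30] S(S(S(S(S(S(S(S(S(mul(add(Z, Z), add(SSSZ, Z)))))))))))
  [31] S(S(S(S(S(S(S(S(S(mul(Z, add(SSSZ, Z)))))))))))
  [32] S^9(Z)

Answer: DIFFERENT — A ⇓ S^8(Z), B ⇓ S^9(Z)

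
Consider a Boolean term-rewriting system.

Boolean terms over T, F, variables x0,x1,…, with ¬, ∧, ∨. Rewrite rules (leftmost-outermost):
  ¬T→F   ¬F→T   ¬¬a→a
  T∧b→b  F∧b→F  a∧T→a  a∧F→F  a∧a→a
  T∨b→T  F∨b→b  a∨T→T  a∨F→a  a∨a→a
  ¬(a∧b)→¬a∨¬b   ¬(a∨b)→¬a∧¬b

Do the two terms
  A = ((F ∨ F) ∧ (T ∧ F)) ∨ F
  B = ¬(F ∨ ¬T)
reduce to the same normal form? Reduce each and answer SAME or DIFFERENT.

Answer: DIFFERENT — A ⇓ F, B ⇓ T

Working:
Term A:
  start: ((F ∨ F) ∧ (T ∧ F)) ∨ F
  [1] (F ∨ F) ∧ (T ∧ F)
  [2] F ∧ (T ∧ F)
  [3] F

Term B:
  start: ¬(F ∨ ¬T)
  [1] ¬F ∧ ¬¬T
  [2] T ∧ ¬¬T
  [3] ¬¬T
  [4] T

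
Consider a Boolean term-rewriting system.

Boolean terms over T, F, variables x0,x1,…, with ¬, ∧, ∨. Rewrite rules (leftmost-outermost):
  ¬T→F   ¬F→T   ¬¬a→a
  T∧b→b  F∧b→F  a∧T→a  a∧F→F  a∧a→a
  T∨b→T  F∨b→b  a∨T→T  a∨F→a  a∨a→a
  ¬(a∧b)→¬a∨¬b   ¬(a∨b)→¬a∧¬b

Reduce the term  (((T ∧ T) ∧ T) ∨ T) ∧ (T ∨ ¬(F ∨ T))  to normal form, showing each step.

Answer: normal form = T  (in 3 steps)

Working:
  start: (((T ∧ T) ∧ T) ∨ T) ∧ (T ∨ ¬(F ∨ T))
  [1] T ∧ (T ∨ ¬(F ∨ T))
  [2] T ∨ ¬(F ∨ T)
  [3] T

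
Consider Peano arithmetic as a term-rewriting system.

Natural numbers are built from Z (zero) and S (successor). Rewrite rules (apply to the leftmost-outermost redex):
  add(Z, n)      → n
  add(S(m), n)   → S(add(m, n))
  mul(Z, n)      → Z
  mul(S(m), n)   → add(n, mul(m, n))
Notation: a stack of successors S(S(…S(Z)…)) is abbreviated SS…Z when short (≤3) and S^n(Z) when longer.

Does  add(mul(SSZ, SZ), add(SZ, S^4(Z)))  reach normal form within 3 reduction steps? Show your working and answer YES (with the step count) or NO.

  start: add(mul(SSZ, SZ), add(SZ, S^4(Z)))
  [1] add(add(SZ, mul(SZ, SZ)), add(SZ, S^4(Z)))
  [2] add(S(add(Z, mul(SZ, SZ))), add(SZ, S^4(Z)))
  [3] S(add(add(Z, mul(SZ, SZ)), add(SZ, S^4(Z))))

Answer: NO — after 3 steps the term is S(add(add(Z, mul(SZ, SZ)), add(SZ, S^4(Z)))), not yet normal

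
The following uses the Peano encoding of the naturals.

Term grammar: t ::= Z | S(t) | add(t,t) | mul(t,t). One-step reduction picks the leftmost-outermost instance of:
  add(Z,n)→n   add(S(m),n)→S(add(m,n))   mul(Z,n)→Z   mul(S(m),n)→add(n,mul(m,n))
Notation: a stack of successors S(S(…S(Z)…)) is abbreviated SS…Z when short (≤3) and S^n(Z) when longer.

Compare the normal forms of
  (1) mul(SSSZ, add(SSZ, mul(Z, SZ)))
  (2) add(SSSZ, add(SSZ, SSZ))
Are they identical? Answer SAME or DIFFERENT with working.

Answer: DIFFERENT — A ⇓ S^6(Z), B ⇓ S^7(Z)

Working:
Term A:
  start: mul(SSSZ, add(SSZ, mul(Z, SZ)))
  step 1: add(add(SSZ, mul(Z, SZ)), mul(SSZ, add(SSZ, mul(Z, SZ))))
  step 2: add(S(add(SZ, mul(Z, SZ))), mul(SSZ, add(SSZ, mul(Z, SZ))))
  step 3: S(add(add(SZ, mul(Z, SZ)), mul(SSZ, add(SSZ, mul(Z, SZ)))))
  step 4: S(add(S(add(Z, mul(Z, SZ))), mul(SSZ, add(SSZ, mul(Z, SZ)))))
  step 5: S(S(add(add(Z, mul(Z, SZ)), mul(SSZ, add(SSZ, mul(Z, SZ))))))
  step 6: S(S(add(mul(Z, SZ), mul(SSZ, add(SSZ, mul(Z, SZ))))))
  step 7: S(S(add(Z, mul(SSZ, add(SSZ, mul(Z, SZ))))))
  step 8: S(S(mul(SSZ, add(SSZ, mul(Z, SZ)))))
  step 9: S(S(add(add(SSZ, mul(Z, SZ)), mul(SZ, add(SSZ, mul(Z, SZ))))))
  step 10: S(S(add(S(add(SZ, mul(Z, SZ))), mul(SZ, add(SSZ, mul(Z, SZ))))))
  step 11: S(S(S(add(add(SZ, mul(Z, SZ)), mul(SZ, add(SSZ, mul(Z, SZ)))))))
  step 12: S(S(S(add(S(add(Z, mul(Z, SZ))), mul(SZ, add(SSZ, mul(Z, SZ)))))))
  step 13: S(S(S(S(add(add(Z, mul(Z, SZ)), mul(SZ, add(SSZ, mul(Z, SZ))))))))
  step 14: S(S(S(S(add(mul(Z, SZ), mul(SZ, add(SSZ, mul(Z, SZ))))))))
  step 15: S(S(S(S(add(Z, mul(SZ, add(SSZ, mul(Z, SZ))))))))
  step 16: S(S(S(S(mul(SZ, add(SSZ, mul(Z, SZ)))))))
  step 17: S(S(S(S(add(add(SSZ, mul(Z, SZ)), mul(Z, add(SSZ, mul(Z, SZ))))))))
  step 18: S(S(S(S(add(S(add(SZ, mul(Z, SZ))), mul(Z, add(SSZ, mul(Z, SZ))))))))
  step 19: S(S(S(S(S(add(add(SZ, mul(Z, SZ)), mul(Z, add(SSZ, mul(Z, SZ)))))))))
  step 20: S(S(S(S(S(add(S(add(Z, mul(Z, SZ))), mul(Z, add(SSZ, mul(Z, SZ)))))))))
  step 21: S(S(S(S(S(S(add(add(Z, mul(Z, SZ)), mul(Z, add(SSZ, mul(Z, SZ))))))))))
  step 22: S(S(S(S(S(S(add(mul(Z, SZ), mul(Z, add(SSZ, mul(Z, SZ))))))))))
  step 23: S(S(S(S(S(S(add(Z, mul(Z, add(SSZ, mul(Z, SZ))))))))))
  step 24: S(S(S(S(S(S(mul(Z, add(SSZ, mul(Z, SZ)))))))))
  step 25: S^6(Z)

Term B:
  start: add(SSSZ, add(SSZ, SSZ))
  step 1: S(add(SSZ, add(SSZ, SSZ)))
  step 2: S(S(add(SZ, add(SSZ, SSZ))))
  step 3: S(S(S(add(Z, add(SSZ, SSZ)))))
  step 4: S(S(S(add(SSZ, SSZ))))
  step 5: S(S(S(S(add(SZ, SSZ)))))
  step 6: S(S(S(S(S(add(Z, SSZ))))))
  step 7: S^7(Z)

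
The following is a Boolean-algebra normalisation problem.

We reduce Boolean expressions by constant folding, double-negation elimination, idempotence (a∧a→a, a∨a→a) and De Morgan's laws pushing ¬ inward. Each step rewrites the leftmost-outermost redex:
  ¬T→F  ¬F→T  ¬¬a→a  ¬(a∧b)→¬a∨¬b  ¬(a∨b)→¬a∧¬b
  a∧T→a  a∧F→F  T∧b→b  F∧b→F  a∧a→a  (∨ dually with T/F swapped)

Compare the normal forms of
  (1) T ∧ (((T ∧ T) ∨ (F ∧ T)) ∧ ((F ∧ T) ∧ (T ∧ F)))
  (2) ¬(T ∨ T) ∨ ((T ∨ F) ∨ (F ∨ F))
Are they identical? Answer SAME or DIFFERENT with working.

Term A:
  start: T ∧ (((T ∧ T) ∨ (F ∧ T)) ∧ ((F ∧ T) ∧ (T ∧ F)))
  →1  ((T ∧ T) ∨ (F ∧ T)) ∧ ((F ∧ T) ∧ (T ∧ F))
  →2  (T ∨ (F ∧ T)) ∧ ((F ∧ T) ∧ (T ∧ F))
  →3  T ∧ ((F ∧ T) ∧ (T ∧ F))
  →4  (F ∧ T) ∧ (T ∧ F)
  →5  F ∧ (T ∧ F)
  →6  F

Term B:
  start: ¬(T ∨ T) ∨ ((T ∨ F) ∨ (F ∨ F))
  →1  (¬T ∧ ¬T) ∨ ((T ∨ F) ∨ (F ∨ F))
  →2  ¬T ∨ ((T ∨ F) ∨ (F ∨ F))
  →3  F ∨ ((T ∨ F) ∨ (F ∨ F))
  →4  (T ∨ F) ∨ (F ∨ F)
  →5  T ∨ (F ∨ F)
  →6  T

Answer: DIFFERENT — A ⇓ F, B ⇓ T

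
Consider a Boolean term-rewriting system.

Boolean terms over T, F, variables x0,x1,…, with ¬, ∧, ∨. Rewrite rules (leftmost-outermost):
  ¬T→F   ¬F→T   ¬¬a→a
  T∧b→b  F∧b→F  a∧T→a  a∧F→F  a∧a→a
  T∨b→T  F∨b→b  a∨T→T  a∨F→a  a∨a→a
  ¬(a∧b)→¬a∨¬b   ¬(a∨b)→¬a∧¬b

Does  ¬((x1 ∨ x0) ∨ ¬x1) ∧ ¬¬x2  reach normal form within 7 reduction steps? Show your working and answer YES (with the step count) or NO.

  start: ¬((x1 ∨ x0) ∨ ¬x1) ∧ ¬¬x2
  [1] (¬(x1 ∨ x0) ∧ ¬¬x1) ∧ ¬¬x2
  [2] ((¬x1 ∧ ¬x0) ∧ ¬¬x1) ∧ ¬¬x2
  [3] ((¬x1 ∧ ¬x0) ∧ x1) ∧ ¬¬x2
  [4] ((¬x1 ∧ ¬x0) ∧ x1) ∧ x2

Answer: YES — reaches normal form ((¬x1 ∧ ¬x0) ∧ x1) ∧ x2 in 4 ≤ 7 steps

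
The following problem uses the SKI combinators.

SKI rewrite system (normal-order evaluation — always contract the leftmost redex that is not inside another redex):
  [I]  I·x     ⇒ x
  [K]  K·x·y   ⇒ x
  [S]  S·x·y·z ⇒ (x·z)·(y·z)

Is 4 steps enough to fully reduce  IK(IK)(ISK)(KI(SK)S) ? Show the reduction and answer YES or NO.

  start: IK(IK)(ISK)(KI(SK)S)
  →1  K(IK)(ISK)(KI(SK)S)
  →2  IK(KI(SK)S)
  →3  K(KI(SK)S)
  →4  K(IS)

Answer: NO — after 4 steps the term is K(IS), not yet normal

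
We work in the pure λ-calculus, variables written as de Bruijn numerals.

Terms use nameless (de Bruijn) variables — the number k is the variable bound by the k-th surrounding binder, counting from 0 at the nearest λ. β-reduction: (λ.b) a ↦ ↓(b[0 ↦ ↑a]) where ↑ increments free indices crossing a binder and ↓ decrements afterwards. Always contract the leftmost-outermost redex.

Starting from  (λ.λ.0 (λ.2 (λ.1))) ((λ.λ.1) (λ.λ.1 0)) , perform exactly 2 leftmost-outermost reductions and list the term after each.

Answer: after 2 steps: λ.0 (λ.(λ.λ.λ.1 0) (λ.1))

Derivation:
  start: (λ.λ.0 (λ.2 (λ.1))) ((λ.λ.1) (λ.λ.1 0))
  step 1: λ.0 (λ.(λ.λ.1) (λ.λ.1 0) (λ.1))
  step 2: λ.0 (λ.(λ.λ.λ.1 0) (λ.1))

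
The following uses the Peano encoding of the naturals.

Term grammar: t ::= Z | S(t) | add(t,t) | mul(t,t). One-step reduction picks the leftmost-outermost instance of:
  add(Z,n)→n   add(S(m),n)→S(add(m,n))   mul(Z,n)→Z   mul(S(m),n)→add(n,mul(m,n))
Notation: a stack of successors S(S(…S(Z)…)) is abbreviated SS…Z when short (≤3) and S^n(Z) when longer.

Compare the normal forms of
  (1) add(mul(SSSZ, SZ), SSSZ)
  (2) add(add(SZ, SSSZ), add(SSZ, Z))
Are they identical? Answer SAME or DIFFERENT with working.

Answer: SAME — A ⇓ S^6(Z), B ⇓ S^6(Z)

Derivation:
Term A:
  start: add(mul(SSSZ, SZ), SSSZ)
  [1] add(add(SZ, mul(SSZ, SZ)), SSSZ)
  [2] add(S(add(Z, mul(SSZ, SZ))), SSSZ)
  [3] S(add(add(Z, mul(SSZ, SZ)), SSSZ))
  [4] S(add(mul(SSZ, SZ), SSSZ))
  [5] S(add(add(SZ, mul(SZ, SZ)), SSSZ))
  [6] S(add(S(add(Z, mul(SZ, SZ))), SSSZ))
  [7] S(S(add(add(Z, mul(SZ, SZ)), SSSZ)))
  [8] S(S(add(mul(SZ, SZ), SSSZ)))
  [9] S(S(add(add(SZ, mul(Z, SZ)), SSSZ)))
  [10] S(S(add(S(add(Z, mul(Z, SZ))), SSSZ)))
  [11] S(S(S(add(add(Z, mul(Z, SZ)), SSSZ))))
  [12] S(S(S(add(mul(Z, SZ), SSSZ))))
  [13] S(S(S(add(Z, SSSZ))))
  [14] S^6(Z)

Term B:
  start: add(add(SZ, SSSZ), add(SSZ, Z))
  [1] add(S(add(Z, SSSZ)), add(SSZ, Z))
  [2] S(add(add(Z, SSSZ), add(SSZ, Z)))
  [3] S(add(SSSZ, add(SSZ, Z)))
  [4] S(S(add(SSZ, add(SSZ, Z))))
  [5] S(S(S(add(SZ, add(SSZ, Z)))))
  [6] S(S(S(S(add(Z, add(SSZ, Z))))))
  [7] S(S(S(S(add(SSZ, Z)))))
  [8] S(S(S(S(S(add(SZ, Z))))))
  [9] S(S(S(S(S(S(add(Z, Z)))))))
  [10] S^6(Z)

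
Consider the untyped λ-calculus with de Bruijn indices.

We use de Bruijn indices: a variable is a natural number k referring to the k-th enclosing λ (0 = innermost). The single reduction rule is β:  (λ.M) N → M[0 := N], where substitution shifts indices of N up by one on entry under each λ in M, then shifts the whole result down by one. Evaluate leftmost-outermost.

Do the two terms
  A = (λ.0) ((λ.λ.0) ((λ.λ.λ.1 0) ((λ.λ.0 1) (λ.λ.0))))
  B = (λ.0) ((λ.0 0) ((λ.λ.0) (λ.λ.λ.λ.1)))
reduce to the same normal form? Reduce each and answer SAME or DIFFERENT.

Term A:
  start: (λ.0) ((λ.λ.0) ((λ.λ.λ.1 0) ((λ.λ.0 1) (λ.λ.0))))
  →1  (λ.λ.0) ((λ.λ.λ.1 0) ((λ.λ.0 1) (λ.λ.0)))
  →2  λ.0

Term B:
  start: (λ.0) ((λ.0 0) ((λ.λ.0) (λ.λ.λ.λ.1)))
  →1  (λ.0 0) ((λ.λ.0) (λ.λ.λ.λ.1))
  →2  (λ.λ.0) (λ.λ.λ.λ.1) ((λ.λ.0) (λ.λ.λ.λ.1))
  →3  (λ.0) ((λ.λ.0) (λ.λ.λ.λ.1))
  →4  (λ.λ.0) (λ.λ.λ.λ.1)
  →5  λ.0

Answer: SAME — A ⇓ λ.0, B ⇓ λ.0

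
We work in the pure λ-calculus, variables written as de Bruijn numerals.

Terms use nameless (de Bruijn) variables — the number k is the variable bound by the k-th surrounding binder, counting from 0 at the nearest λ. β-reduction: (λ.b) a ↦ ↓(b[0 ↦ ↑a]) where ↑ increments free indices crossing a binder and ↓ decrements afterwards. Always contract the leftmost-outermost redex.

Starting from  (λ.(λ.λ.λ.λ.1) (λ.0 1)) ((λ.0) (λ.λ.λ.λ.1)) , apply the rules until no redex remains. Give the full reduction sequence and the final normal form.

Answer: normal form = λ.λ.λ.1  (in 2 steps)

Reduction:
  start: (λ.(λ.λ.λ.λ.1) (λ.0 1)) ((λ.0) (λ.λ.λ.λ.1))
  step 1: (λ.λ.λ.λ.1) (λ.0 ((λ.0) (λ.λ.λ.λ.1)))
  step 2: λ.λ.λ.1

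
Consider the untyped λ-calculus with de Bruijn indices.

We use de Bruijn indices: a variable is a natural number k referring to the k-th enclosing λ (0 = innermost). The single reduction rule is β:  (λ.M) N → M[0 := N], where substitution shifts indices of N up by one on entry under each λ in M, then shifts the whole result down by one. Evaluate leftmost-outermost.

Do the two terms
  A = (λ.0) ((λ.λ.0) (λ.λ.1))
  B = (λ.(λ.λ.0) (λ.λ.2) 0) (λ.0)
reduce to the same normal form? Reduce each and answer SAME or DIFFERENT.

Term A:
  start: (λ.0) ((λ.λ.0) (λ.λ.1))
  step 1: (λ.λ.0) (λ.λ.1)
  step 2: λ.0

Term B:
  start: (λ.(λ.λ.0) (λ.λ.2) 0) (λ.0)
  step 1: (λ.λ.0) (λ.λ.λ.0) (λ.0)
  step 2: (λ.0) (λ.0)
  step 3: λ.0

Answer: SAME — A ⇓ λ.0, B ⇓ λ.0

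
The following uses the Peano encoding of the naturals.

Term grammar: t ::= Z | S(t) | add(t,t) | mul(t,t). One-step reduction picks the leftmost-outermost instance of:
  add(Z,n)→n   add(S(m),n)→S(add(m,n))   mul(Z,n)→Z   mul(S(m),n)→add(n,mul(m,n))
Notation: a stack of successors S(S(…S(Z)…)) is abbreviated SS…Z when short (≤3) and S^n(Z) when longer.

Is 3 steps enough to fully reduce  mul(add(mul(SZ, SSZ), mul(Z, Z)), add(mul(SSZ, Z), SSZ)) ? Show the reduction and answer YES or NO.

  start: mul(add(mul(SZ, SSZ), mul(Z, Z)), add(mul(SSZ, Z), SSZ))
  →1  mul(add(add(SSZ, mul(Z, SSZ)), mul(Z, Z)), add(mul(SSZ, Z), SSZ))
  →2  mul(add(S(add(SZ, mul(Z, SSZ))), mul(Z, Z)), add(mul(SSZ, Z), SSZ))
  →3  mul(S(add(add(SZ, mul(Z, SSZ)), mul(Z, Z))), add(mul(SSZ, Z), SSZ))

Answer: NO — after 3 steps the term is mul(S(add(add(SZ, mul(Z, SSZ)), mul(Z, Z))), add(mul(SSZ, Z), SSZ)), not yet normal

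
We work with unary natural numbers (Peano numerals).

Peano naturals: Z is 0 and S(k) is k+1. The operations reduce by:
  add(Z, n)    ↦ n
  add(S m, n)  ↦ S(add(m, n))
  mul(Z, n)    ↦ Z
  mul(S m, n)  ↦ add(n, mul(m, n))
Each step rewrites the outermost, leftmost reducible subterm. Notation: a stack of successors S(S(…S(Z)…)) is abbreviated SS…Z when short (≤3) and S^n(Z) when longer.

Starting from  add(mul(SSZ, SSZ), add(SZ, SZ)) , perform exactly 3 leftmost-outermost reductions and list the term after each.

  start: add(mul(SSZ, SSZ), add(SZ, SZ))
  →1  add(add(SSZ, mul(SZ, SSZ)), add(SZ, SZ))
  →2  add(S(add(SZ, mul(SZ, SSZ))), add(SZ, SZ))
  →3  S(add(add(SZ, mul(SZ, SSZ)), add(SZ, SZ)))

Answer: after 3 steps: S(add(add(SZ, mul(SZ, SSZ)), add(SZ, SZ)))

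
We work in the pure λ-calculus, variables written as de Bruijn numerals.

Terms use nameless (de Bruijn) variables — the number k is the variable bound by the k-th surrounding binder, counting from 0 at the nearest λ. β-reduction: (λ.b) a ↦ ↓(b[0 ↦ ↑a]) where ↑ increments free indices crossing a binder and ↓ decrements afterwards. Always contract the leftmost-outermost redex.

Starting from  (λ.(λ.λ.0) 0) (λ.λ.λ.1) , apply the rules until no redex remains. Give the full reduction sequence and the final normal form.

Answer: normal form = λ.0  (in 2 steps)

Derivation:
  start: (λ.(λ.λ.0) 0) (λ.λ.λ.1)
  [1] (λ.λ.0) (λ.λ.λ.1)
  [2] λ.0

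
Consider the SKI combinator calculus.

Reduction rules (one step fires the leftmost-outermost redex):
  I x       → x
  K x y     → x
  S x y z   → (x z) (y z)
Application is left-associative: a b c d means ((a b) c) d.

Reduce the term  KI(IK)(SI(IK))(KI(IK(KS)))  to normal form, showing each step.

Answer: normal form = KI  (in 8 steps)

Derivation:
  start: KI(IK)(SI(IK))(KI(IK(KS)))
  step 1: I(SI(IK))(KI(IK(KS)))
  step 2: SI(IK)(KI(IK(KS)))
  step 3: I(KI(IK(KS)))(IK(KI(IK(KS))))
  step 4: KI(IK(KS))(IK(KI(IK(KS))))
  step 5: I(IK(KI(IK(KS))))
  step 6: IK(KI(IK(KS)))
  step 7: K(KI(IK(KS)))
  step 8: KI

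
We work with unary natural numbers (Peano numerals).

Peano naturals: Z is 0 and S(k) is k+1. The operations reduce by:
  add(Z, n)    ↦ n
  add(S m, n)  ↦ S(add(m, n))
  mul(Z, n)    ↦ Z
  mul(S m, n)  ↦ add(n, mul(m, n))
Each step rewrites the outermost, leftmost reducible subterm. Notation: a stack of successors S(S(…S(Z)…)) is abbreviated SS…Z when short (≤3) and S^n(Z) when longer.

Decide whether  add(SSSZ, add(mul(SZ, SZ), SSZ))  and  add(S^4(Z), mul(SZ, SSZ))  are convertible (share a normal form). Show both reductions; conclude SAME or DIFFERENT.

Term A:
  start: add(SSSZ, add(mul(SZ, SZ), SSZ))
  →1  S(add(SSZ, add(mul(SZ, SZ), SSZ)))
  →2  S(S(add(SZ, add(mul(SZ, SZ), SSZ))))
  →3  S(S(S(add(Z, add(mul(SZ, SZ), SSZ)))))
  →4  S(S(S(add(mul(SZ, SZ), SSZ))))
  →5  S(S(S(add(add(SZ, mul(Z, SZ)), SSZ))))
  →6  S(S(S(add(S(add(Z, mul(Z, SZ))), SSZ))))
  →7  S(S(S(S(add(add(Z, mul(Z, SZ)), SSZ)))))
  →8  S(S(S(S(add(mul(Z, SZ), SSZ)))))
  →9  S(S(S(S(add(Z, SSZ)))))
  →10  S^6(Z)

Term B:
  start: add(S^4(Z), mul(SZ, SSZ))
  →1  S(add(SSSZ, mul(SZ, SSZ)))
  →2  S(S(add(SSZ, mul(SZ, SSZ))))
  →3  S(S(S(add(SZ, mul(SZ, SSZ)))))
  →4  S(S(S(S(add(Z, mul(SZ, SSZ))))))
  →5  S(S(S(S(mul(SZ, SSZ)))))
  →6  S(S(S(S(add(SSZ, mul(Z, SSZ))))))
  →7  S(S(S(S(S(add(SZ, mul(Z, SSZ)))))))
  →8  S(S(S(S(S(S(add(Z, mul(Z, SSZ))))))))
  →9  S(S(S(S(S(S(mul(Z, SSZ)))))))
  →10  S^6(Z)

Answer: SAME — A ⇓ S^6(Z), B ⇓ S^6(Z)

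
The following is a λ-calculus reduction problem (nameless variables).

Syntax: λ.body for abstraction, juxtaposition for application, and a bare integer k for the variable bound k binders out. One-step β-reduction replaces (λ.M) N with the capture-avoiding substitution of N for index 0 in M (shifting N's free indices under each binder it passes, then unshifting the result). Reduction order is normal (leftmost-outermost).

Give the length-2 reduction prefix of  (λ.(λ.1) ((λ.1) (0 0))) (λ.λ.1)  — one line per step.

Answer: after 2 steps: λ.λ.1

Working:
  start: (λ.(λ.1) ((λ.1) (0 0))) (λ.λ.1)
  step 1: (λ.λ.λ.1) ((λ.λ.λ.1) ((λ.λ.1) (λ.λ.1)))
  step 2: λ.λ.1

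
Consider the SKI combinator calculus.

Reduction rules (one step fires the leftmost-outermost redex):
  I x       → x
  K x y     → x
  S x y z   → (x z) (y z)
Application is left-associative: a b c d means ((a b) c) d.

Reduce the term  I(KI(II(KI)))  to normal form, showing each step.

Answer: normal form = I  (in 2 steps)

Reduction:
  start: I(KI(II(KI)))
  [1] KI(II(KI))
  [2] I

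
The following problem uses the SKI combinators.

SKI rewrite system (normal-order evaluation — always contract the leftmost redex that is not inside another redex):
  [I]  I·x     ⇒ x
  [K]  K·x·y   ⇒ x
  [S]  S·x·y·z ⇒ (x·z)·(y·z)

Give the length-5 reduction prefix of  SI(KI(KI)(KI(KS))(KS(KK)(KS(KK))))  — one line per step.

  start: SI(KI(KI)(KI(KS))(KS(KK)(KS(KK))))
  [1] SI(I(KI(KS))(KS(KK)(KS(KK))))
  [2] SI(KI(KS)(KS(KK)(KS(KK))))
  [3] SI(I(KS(KK)(KS(KK))))
  [4] SI(KS(KK)(KS(KK)))
  [5] SI(S(KS(KK)))

Answer: after 5 steps: SI(S(KS(KK)))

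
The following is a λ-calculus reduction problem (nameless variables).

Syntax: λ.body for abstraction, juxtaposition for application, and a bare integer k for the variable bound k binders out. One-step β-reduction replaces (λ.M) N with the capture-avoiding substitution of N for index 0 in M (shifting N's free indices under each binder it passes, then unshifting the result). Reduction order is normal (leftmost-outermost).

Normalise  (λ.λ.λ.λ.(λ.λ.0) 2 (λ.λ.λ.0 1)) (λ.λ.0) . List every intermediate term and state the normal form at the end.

  start: (λ.λ.λ.λ.(λ.λ.0) 2 (λ.λ.λ.0 1)) (λ.λ.0)
  →1  λ.λ.λ.(λ.λ.0) 2 (λ.λ.λ.0 1)
  →2  λ.λ.λ.(λ.0) (λ.λ.λ.0 1)
  →3  λ.λ.λ.λ.λ.λ.0 1

Answer: normal form = λ.λ.λ.λ.λ.λ.0 1  (in 3 steps)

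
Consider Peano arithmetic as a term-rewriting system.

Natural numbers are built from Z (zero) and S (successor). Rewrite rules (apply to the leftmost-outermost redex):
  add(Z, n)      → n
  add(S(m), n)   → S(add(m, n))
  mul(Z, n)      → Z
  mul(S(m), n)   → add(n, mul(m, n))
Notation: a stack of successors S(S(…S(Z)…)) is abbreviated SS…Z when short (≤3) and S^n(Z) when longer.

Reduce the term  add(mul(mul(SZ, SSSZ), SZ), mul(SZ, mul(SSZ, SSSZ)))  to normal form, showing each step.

Answer: normal form = S^9(Z)  (in 40 steps)

Derivation:
  start: add(mul(mul(SZ, SSSZ), SZ), mul(SZ, mul(SSZ, SSSZ)))
  →1  add(mul(add(SSSZ, mul(Z, SSSZ)), SZ), mul(SZ, mul(SSZ, SSSZ)))
  →2  add(mul(S(add(SSZ, mul(Z, SSSZ))), SZ), mul(SZ, mul(SSZ, SSSZ)))
  →3  add(add(SZ, mul(add(SSZ, mul(Z, SSSZ)), SZ)), mul(SZ, mul(SSZ, SSSZ)))
  →4  add(S(add(Z, mul(add(SSZ, mul(Z, SSSZ)), SZ))), mul(SZ, mul(SSZ, SSSZ)))
  →5  S(add(add(Z, mul(add(SSZ, mul(Z, SSSZ)), SZ)), mul(SZ, mul(SSZ, SSSZ))))
  →6  S(add(mul(add(SSZ, mul(Z, SSSZ)), SZ), mul(SZ, mul(SSZ, SSSZ))))
  →7  S(add(mul(S(add(SZ, mul(Z, SSSZ))), SZ), mul(SZ, mul(SSZ, SSSZ))))
  →8  S(add(add(SZ, mul(add(SZ, mul(Z, SSSZ)), SZ)), mul(SZ, mul(SSZ, SSSZ))))
  →9  S(add(S(add(Z, mul(add(SZ, mul(Z, SSSZ)), SZ))), mul(SZ, mul(SSZ, SSSZ))))
  →10  S(S(add(add(Z, mul(add(SZ, mul(Z, SSSZ)), SZ)), mul(SZ, mul(SSZ, SSSZ)))))
  →11  S(S(add(mul(add(SZ, mul(Z, SSSZ)), SZ), mul(SZ, mul(SSZ, SSSZ)))))
  →12  S(S(add(mul(S(add(Z, mul(Z, SSSZ))), SZ), mul(SZ, mul(SSZ, SSSZ)))))
  →13  S(S(add(add(SZ, mul(add(Z, mul(Z, SSSZ)), SZ)), mul(SZ, mul(SSZ, SSSZ)))))
  →14  S(S(add(S(add(Z, mul(add(Z, mul(Z, SSSZ)), SZ))), mul(SZ, mul(SSZ, SSSZ)))))
  →15  S(S(S(add(add(Z, mul(add(Z, mul(Z, SSSZ)), SZ)), mul(SZ, mul(SSZ, SSSZ))))))
  →16  S(S(S(add(mul(add(Z, mul(Z, SSSZ)), SZ), mul(SZ, mul(SSZ, SSSZ))))))
  →17  S(S(S(add(mul(mul(Z, SSSZ), SZ), mul(SZ, mul(SSZ, SSSZ))))))
  →18  S(S(S(add(mul(Z, SZ), mul(SZ, mul(SSZ, SSSZ))))))
  →19  S(S(S(add(Z, mul(SZ, mul(SSZ, SSSZ))))))
  →20  S(S(S(mul(SZ, mul(SSZ, SSSZ)))))
  →21  S(S(S(add(mul(SSZ, SSSZ), mul(Z, mul(SSZ, SSSZ))))))
  →22  S(S(S(add(add(SSSZ, mul(SZ, SSSZ)), mul(Z, mul(SSZ, SSSZ))))))
  →23  S(S(S(add(S(add(SSZ, mul(SZ, SSSZ))), mul(Z, mul(SSZ, SSSZ))))))
  →24  S(S(S(S(add(add(SSZ, mul(SZ, SSSZ)), mul(Z, mul(SSZ, SSSZ)))))))
  →25  S(S(S(S(add(S(add(SZ, mul(SZ, SSSZ))), mul(Z, mul(SSZ, SSSZ)))))))
  →26  S(S(S(S(S(add(add(SZ, mul(SZ, SSSZ)), mul(Z, mul(SSZ, SSSZ))))))))
  →27  S(S(S(S(S(add(S(add(Z, mul(SZ, SSSZ))), mul(Z, mul(SSZ, SSSZ))))))))
  →28  S(S(S(S(S(S(add(add(Z, mul(SZ, SSSZ)), mul(Z, mul(SSZ, SSSZ)))))))))
  →29  S(S(S(S(S(S(add(mul(SZ, SSSZ), mul(Z, mul(SSZ, SSSZ)))))))))
  →30  S(S(S(S(S(S(add(add(SSSZ, mul(Z, SSSZ)), mul(Z, mul(SSZ, SSSZ)))))))))
  →31  S(S(S(S(S(S(add(S(add(SSZ, mul(Z, SSSZ))), mul(Z, mul(SSZ, SSSZ)))))))))
  →32  S(S(S(S(S(S(S(add(add(SSZ, mul(Z, SSSZ)), mul(Z, mul(SSZ, SSSZ))))))))))
  →33  S(S(S(S(S(S(S(add(S(add(SZ, mul(Z, SSSZ))), mul(Z, mul(SSZ, SSSZ))))))))))
  →34  S(S(S(S(S(S(S(S(add(add(SZ, mul(Z, SSSZ)), mul(Z, mul(SSZ, SSSZ)))))))))))
  →35  S(S(S(S(S(S(S(S(add(S(add(Z, mul(Z, SSSZ))), mul(Z, mul(SSZ, SSSZ)))))))))))
  →36  S(S(S(S(S(S(S(S(S(add(add(Z, mul(Z, SSSZ)), mul(Z, mul(SSZ, SSSZ))))))))))))
  →37  S(S(S(S(S(S(S(S(S(add(mul(Z, SSSZ), mul(Z, mul(SSZ, SSSZ))))))))))))
  →38  S(S(S(S(S(S(S(S(S(add(Z, mul(Z, mul(SSZ, SSSZ))))))))))))
  →39  S(S(S(S(S(S(S(S(S(mul(Z, mul(SSZ, SSSZ)))))))))))
  →40  S^9(Z)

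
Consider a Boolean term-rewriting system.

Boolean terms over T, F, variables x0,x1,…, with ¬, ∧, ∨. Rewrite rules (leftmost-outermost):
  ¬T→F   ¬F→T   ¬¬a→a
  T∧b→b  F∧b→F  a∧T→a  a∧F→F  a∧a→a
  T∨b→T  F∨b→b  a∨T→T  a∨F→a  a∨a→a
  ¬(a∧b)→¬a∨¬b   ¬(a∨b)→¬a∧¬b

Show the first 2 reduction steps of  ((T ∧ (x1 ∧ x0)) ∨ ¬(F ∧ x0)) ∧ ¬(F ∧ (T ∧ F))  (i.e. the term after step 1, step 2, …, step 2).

  start: ((T ∧ (x1 ∧ x0)) ∨ ¬(F ∧ x0)) ∧ ¬(F ∧ (T ∧ F))
  [1] ((x1 ∧ x0) ∨ ¬(F ∧ x0)) ∧ ¬(F ∧ (T ∧ F))
  [2] ((x1 ∧ x0) ∨ (¬F ∨ ¬x0)) ∧ ¬(F ∧ (T ∧ F))

Answer: after 2 steps: ((x1 ∧ x0) ∨ (¬F ∨ ¬x0)) ∧ ¬(F ∧ (T ∧ F))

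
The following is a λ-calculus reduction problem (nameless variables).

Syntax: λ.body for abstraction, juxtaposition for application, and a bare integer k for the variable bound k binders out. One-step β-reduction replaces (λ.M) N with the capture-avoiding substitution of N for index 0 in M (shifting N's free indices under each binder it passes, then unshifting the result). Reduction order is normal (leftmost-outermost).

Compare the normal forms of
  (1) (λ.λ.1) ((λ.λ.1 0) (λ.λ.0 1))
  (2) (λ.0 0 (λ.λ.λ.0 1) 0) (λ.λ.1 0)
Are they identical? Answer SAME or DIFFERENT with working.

Answer: DIFFERENT — A ⇓ λ.λ.λ.0 1, B ⇓ λ.λ.0 1

Working:
Term A:
  start: (λ.λ.1) ((λ.λ.1 0) (λ.λ.0 1))
  →1  λ.(λ.λ.1 0) (λ.λ.0 1)
  →2  λ.λ.(λ.λ.0 1) 0
  →3  λ.λ.λ.0 1

Term B:
  start: (λ.0 0 (λ.λ.λ.0 1) 0) (λ.λ.1 0)
  →1  (λ.λ.1 0) (λ.λ.1 0) (λ.λ.λ.0 1) (λ.λ.1 0)
  →2  (λ.(λ.λ.1 0) 0) (λ.λ.λ.0 1) (λ.λ.1 0)
  →3  (λ.λ.1 0) (λ.λ.λ.0 1) (λ.λ.1 0)
  →4  (λ.(λ.λ.λ.0 1) 0) (λ.λ.1 0)
  →5  (λ.λ.λ.0 1) (λ.λ.1 0)
  →6  λ.λ.0 1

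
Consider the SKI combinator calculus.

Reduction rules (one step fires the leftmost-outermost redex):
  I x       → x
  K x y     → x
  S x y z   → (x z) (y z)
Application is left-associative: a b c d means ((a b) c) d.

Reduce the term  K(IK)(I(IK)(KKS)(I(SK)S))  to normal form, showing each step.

Answer: normal form = K  (in 2 steps)

Derivation:
  start: K(IK)(I(IK)(KKS)(I(SK)S))
  →1  IK
  →2  K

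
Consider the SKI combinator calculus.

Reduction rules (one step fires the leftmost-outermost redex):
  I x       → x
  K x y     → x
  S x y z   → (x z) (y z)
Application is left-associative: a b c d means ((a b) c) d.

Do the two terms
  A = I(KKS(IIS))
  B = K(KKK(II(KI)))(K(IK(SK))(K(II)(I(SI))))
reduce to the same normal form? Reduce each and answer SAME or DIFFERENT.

Term A:
  start: I(KKS(IIS))
  step 1: KKS(IIS)
  step 2: K(IIS)
  step 3: K(IS)
  step 4: KS

Term B:
  start: K(KKK(II(KI)))(K(IK(SK))(K(II)(I(SI))))
  step 1: KKK(II(KI))
  step 2: K(II(KI))
  step 3: K(I(KI))
  step 4: K(KI)

Answer: DIFFERENT — A ⇓ KS, B ⇓ K(KI)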